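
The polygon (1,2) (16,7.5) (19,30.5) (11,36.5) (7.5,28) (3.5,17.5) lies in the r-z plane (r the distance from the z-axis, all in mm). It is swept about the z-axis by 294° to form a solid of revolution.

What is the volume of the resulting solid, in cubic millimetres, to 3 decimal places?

Profile (r,z), 6 vertices: (1,2) (16,7.5) (19,30.5) (11,36.5) (7.5,28) (3.5,17.5)
edge 0: (1,2)→(16,7.5)  cross = 1·7.5 − 16·2 = -24.5000; (r_i+r_j)·cross = 17·-24.5000 = -416.5000
edge 1: (16,7.5)→(19,30.5)  cross = 16·30.5 − 19·7.5 = 345.5000; (r_i+r_j)·cross = 35·345.5000 = 12092.5000
edge 2: (19,30.5)→(11,36.5)  cross = 19·36.5 − 11·30.5 = 358.0000; (r_i+r_j)·cross = 30·358.0000 = 10740.0000
edge 3: (11,36.5)→(7.5,28)  cross = 11·28 − 7.5·36.5 = 34.2500; (r_i+r_j)·cross = 18.5·34.2500 = 633.6250
edge 4: (7.5,28)→(3.5,17.5)  cross = 7.5·17.5 − 3.5·28 = 33.2500; (r_i+r_j)·cross = 11·33.2500 = 365.7500
edge 5: (3.5,17.5)→(1,2)  cross = 3.5·2 − 1·17.5 = -10.5000; (r_i+r_j)·cross = 4.5·-10.5000 = -47.2500
Σcross = 736.0000 → A = |Σcross|/2 = 368.0000 mm²
Σ(r_i+r_j)·cross = 23368.1250 → first moment M = |Σ|/6 = 3894.6875
R_c = M/A = 3894.6875/368.0000 = 10.5834 mm
θ = 294° = 5.131268 rad
V = θ·R_c·A = 5.131268·10.5834·368.0000 = 19984.685 mm³

Volume = 19984.685 mm³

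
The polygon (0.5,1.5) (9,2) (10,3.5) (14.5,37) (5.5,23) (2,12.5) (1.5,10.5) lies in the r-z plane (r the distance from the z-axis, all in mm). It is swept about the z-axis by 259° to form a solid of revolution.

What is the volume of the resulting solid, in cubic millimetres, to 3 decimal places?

Profile (r,z), 7 vertices: (0.5,1.5) (9,2) (10,3.5) (14.5,37) (5.5,23) (2,12.5) (1.5,10.5)
edge 0: (0.5,1.5)→(9,2)  cross = 0.5·2 − 9·1.5 = -12.5000; (r_i+r_j)·cross = 9.5·-12.5000 = -118.7500
edge 1: (9,2)→(10,3.5)  cross = 9·3.5 − 10·2 = 11.5000; (r_i+r_j)·cross = 19·11.5000 = 218.5000
edge 2: (10,3.5)→(14.5,37)  cross = 10·37 − 14.5·3.5 = 319.2500; (r_i+r_j)·cross = 24.5·319.2500 = 7821.6250
edge 3: (14.5,37)→(5.5,23)  cross = 14.5·23 − 5.5·37 = 130.0000; (r_i+r_j)·cross = 20·130.0000 = 2600.0000
edge 4: (5.5,23)→(2,12.5)  cross = 5.5·12.5 − 2·23 = 22.7500; (r_i+r_j)·cross = 7.5·22.7500 = 170.6250
edge 5: (2,12.5)→(1.5,10.5)  cross = 2·10.5 − 1.5·12.5 = 2.2500; (r_i+r_j)·cross = 3.5·2.2500 = 7.8750
edge 6: (1.5,10.5)→(0.5,1.5)  cross = 1.5·1.5 − 0.5·10.5 = -3.0000; (r_i+r_j)·cross = 2·-3.0000 = -6.0000
Σcross = 470.2500 → A = |Σcross|/2 = 235.1250 mm²
Σ(r_i+r_j)·cross = 10693.8750 → first moment M = |Σ|/6 = 1782.3125
R_c = M/A = 1782.3125/235.1250 = 7.5803 mm
θ = 259° = 4.520403 rad
V = θ·R_c·A = 4.520403·7.5803·235.1250 = 8056.770 mm³

Volume = 8056.770 mm³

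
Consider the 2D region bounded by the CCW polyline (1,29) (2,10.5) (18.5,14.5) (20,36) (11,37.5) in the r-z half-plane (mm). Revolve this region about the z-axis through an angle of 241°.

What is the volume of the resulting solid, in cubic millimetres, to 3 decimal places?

Volume = 17734.837 mm³

Profile (r,z), 5 vertices: (1,29) (2,10.5) (18.5,14.5) (20,36) (11,37.5)
edge 0: (1,29)→(2,10.5)  cross = 1·10.5 − 2·29 = -47.5000; (r_i+r_j)·cross = 3·-47.5000 = -142.5000
edge 1: (2,10.5)→(18.5,14.5)  cross = 2·14.5 − 18.5·10.5 = -165.2500; (r_i+r_j)·cross = 20.5·-165.2500 = -3387.6250
edge 2: (18.5,14.5)→(20,36)  cross = 18.5·36 − 20·14.5 = 376.0000; (r_i+r_j)·cross = 38.5·376.0000 = 14476.0000
edge 3: (20,36)→(11,37.5)  cross = 20·37.5 − 11·36 = 354.0000; (r_i+r_j)·cross = 31·354.0000 = 10974.0000
edge 4: (11,37.5)→(1,29)  cross = 11·29 − 1·37.5 = 281.5000; (r_i+r_j)·cross = 12·281.5000 = 3378.0000
Σcross = 798.7500 → A = |Σcross|/2 = 399.3750 mm²
Σ(r_i+r_j)·cross = 25297.8750 → first moment M = |Σ|/6 = 4216.3125
R_c = M/A = 4216.3125/399.3750 = 10.5573 mm
θ = 241° = 4.206243 rad
V = θ·R_c·A = 4.206243·10.5573·399.3750 = 17734.837 mm³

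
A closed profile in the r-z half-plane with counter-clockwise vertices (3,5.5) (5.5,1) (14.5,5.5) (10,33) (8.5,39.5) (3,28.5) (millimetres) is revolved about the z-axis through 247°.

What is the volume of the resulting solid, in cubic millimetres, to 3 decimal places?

Profile (r,z), 6 vertices: (3,5.5) (5.5,1) (14.5,5.5) (10,33) (8.5,39.5) (3,28.5)
edge 0: (3,5.5)→(5.5,1)  cross = 3·1 − 5.5·5.5 = -27.2500; (r_i+r_j)·cross = 8.5·-27.2500 = -231.6250
edge 1: (5.5,1)→(14.5,5.5)  cross = 5.5·5.5 − 14.5·1 = 15.7500; (r_i+r_j)·cross = 20·15.7500 = 315.0000
edge 2: (14.5,5.5)→(10,33)  cross = 14.5·33 − 10·5.5 = 423.5000; (r_i+r_j)·cross = 24.5·423.5000 = 10375.7500
edge 3: (10,33)→(8.5,39.5)  cross = 10·39.5 − 8.5·33 = 114.5000; (r_i+r_j)·cross = 18.5·114.5000 = 2118.2500
edge 4: (8.5,39.5)→(3,28.5)  cross = 8.5·28.5 − 3·39.5 = 123.7500; (r_i+r_j)·cross = 11.5·123.7500 = 1423.1250
edge 5: (3,28.5)→(3,5.5)  cross = 3·5.5 − 3·28.5 = -69.0000; (r_i+r_j)·cross = 6·-69.0000 = -414.0000
Σcross = 581.2500 → A = |Σcross|/2 = 290.6250 mm²
Σ(r_i+r_j)·cross = 13586.5000 → first moment M = |Σ|/6 = 2264.4167
R_c = M/A = 2264.4167/290.6250 = 7.7915 mm
θ = 247° = 4.310963 rad
V = θ·R_c·A = 4.310963·7.7915·290.6250 = 9761.817 mm³

Volume = 9761.817 mm³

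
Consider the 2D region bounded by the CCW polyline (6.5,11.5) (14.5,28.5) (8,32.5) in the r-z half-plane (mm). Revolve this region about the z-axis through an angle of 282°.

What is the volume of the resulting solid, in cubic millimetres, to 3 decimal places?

Profile (r,z), 3 vertices: (6.5,11.5) (14.5,28.5) (8,32.5)
edge 0: (6.5,11.5)→(14.5,28.5)  cross = 6.5·28.5 − 14.5·11.5 = 18.5000; (r_i+r_j)·cross = 21·18.5000 = 388.5000
edge 1: (14.5,28.5)→(8,32.5)  cross = 14.5·32.5 − 8·28.5 = 243.2500; (r_i+r_j)·cross = 22.5·243.2500 = 5473.1250
edge 2: (8,32.5)→(6.5,11.5)  cross = 8·11.5 − 6.5·32.5 = -119.2500; (r_i+r_j)·cross = 14.5·-119.2500 = -1729.1250
Σcross = 142.5000 → A = |Σcross|/2 = 71.2500 mm²
Σ(r_i+r_j)·cross = 4132.5000 → first moment M = |Σ|/6 = 688.7500
R_c = M/A = 688.7500/71.2500 = 9.6667 mm
θ = 282° = 4.921828 rad
V = θ·R_c·A = 4.921828·9.6667·71.2500 = 3389.909 mm³

Volume = 3389.909 mm³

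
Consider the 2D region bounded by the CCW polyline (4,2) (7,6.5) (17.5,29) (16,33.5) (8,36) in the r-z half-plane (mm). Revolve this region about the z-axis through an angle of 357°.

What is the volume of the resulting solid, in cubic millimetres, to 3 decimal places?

Volume = 12742.038 mm³

Profile (r,z), 5 vertices: (4,2) (7,6.5) (17.5,29) (16,33.5) (8,36)
edge 0: (4,2)→(7,6.5)  cross = 4·6.5 − 7·2 = 12.0000; (r_i+r_j)·cross = 11·12.0000 = 132.0000
edge 1: (7,6.5)→(17.5,29)  cross = 7·29 − 17.5·6.5 = 89.2500; (r_i+r_j)·cross = 24.5·89.2500 = 2186.6250
edge 2: (17.5,29)→(16,33.5)  cross = 17.5·33.5 − 16·29 = 122.2500; (r_i+r_j)·cross = 33.5·122.2500 = 4095.3750
edge 3: (16,33.5)→(8,36)  cross = 16·36 − 8·33.5 = 308.0000; (r_i+r_j)·cross = 24·308.0000 = 7392.0000
edge 4: (8,36)→(4,2)  cross = 8·2 − 4·36 = -128.0000; (r_i+r_j)·cross = 12·-128.0000 = -1536.0000
Σcross = 403.5000 → A = |Σcross|/2 = 201.7500 mm²
Σ(r_i+r_j)·cross = 12270.0000 → first moment M = |Σ|/6 = 2045.0000
R_c = M/A = 2045.0000/201.7500 = 10.1363 mm
θ = 357° = 6.230825 rad
V = θ·R_c·A = 6.230825·10.1363·201.7500 = 12742.038 mm³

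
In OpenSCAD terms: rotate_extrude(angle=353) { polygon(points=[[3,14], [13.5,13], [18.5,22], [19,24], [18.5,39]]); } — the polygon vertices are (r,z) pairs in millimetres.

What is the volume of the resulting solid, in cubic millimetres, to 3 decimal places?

Profile (r,z), 5 vertices: (3,14) (13.5,13) (18.5,22) (19,24) (18.5,39)
edge 0: (3,14)→(13.5,13)  cross = 3·13 − 13.5·14 = -150.0000; (r_i+r_j)·cross = 16.5·-150.0000 = -2475.0000
edge 1: (13.5,13)→(18.5,22)  cross = 13.5·22 − 18.5·13 = 56.5000; (r_i+r_j)·cross = 32·56.5000 = 1808.0000
edge 2: (18.5,22)→(19,24)  cross = 18.5·24 − 19·22 = 26.0000; (r_i+r_j)·cross = 37.5·26.0000 = 975.0000
edge 3: (19,24)→(18.5,39)  cross = 19·39 − 18.5·24 = 297.0000; (r_i+r_j)·cross = 37.5·297.0000 = 11137.5000
edge 4: (18.5,39)→(3,14)  cross = 18.5·14 − 3·39 = 142.0000; (r_i+r_j)·cross = 21.5·142.0000 = 3053.0000
Σcross = 371.5000 → A = |Σcross|/2 = 185.7500 mm²
Σ(r_i+r_j)·cross = 14498.5000 → first moment M = |Σ|/6 = 2416.4167
R_c = M/A = 2416.4167/185.7500 = 13.0090 mm
θ = 353° = 6.161012 rad
V = θ·R_c·A = 6.161012·13.0090·185.7500 = 14887.573 mm³

Volume = 14887.573 mm³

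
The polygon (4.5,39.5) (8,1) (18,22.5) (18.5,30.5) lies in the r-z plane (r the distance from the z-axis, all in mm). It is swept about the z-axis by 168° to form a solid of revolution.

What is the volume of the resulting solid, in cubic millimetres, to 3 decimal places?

Volume = 9194.316 mm³

Profile (r,z), 4 vertices: (4.5,39.5) (8,1) (18,22.5) (18.5,30.5)
edge 0: (4.5,39.5)→(8,1)  cross = 4.5·1 − 8·39.5 = -311.5000; (r_i+r_j)·cross = 12.5·-311.5000 = -3893.7500
edge 1: (8,1)→(18,22.5)  cross = 8·22.5 − 18·1 = 162.0000; (r_i+r_j)·cross = 26·162.0000 = 4212.0000
edge 2: (18,22.5)→(18.5,30.5)  cross = 18·30.5 − 18.5·22.5 = 132.7500; (r_i+r_j)·cross = 36.5·132.7500 = 4845.3750
edge 3: (18.5,30.5)→(4.5,39.5)  cross = 18.5·39.5 − 4.5·30.5 = 593.5000; (r_i+r_j)·cross = 23·593.5000 = 13650.5000
Σcross = 576.7500 → A = |Σcross|/2 = 288.3750 mm²
Σ(r_i+r_j)·cross = 18814.1250 → first moment M = |Σ|/6 = 3135.6875
R_c = M/A = 3135.6875/288.3750 = 10.8736 mm
θ = 168° = 2.932153 rad
V = θ·R_c·A = 2.932153·10.8736·288.3750 = 9194.316 mm³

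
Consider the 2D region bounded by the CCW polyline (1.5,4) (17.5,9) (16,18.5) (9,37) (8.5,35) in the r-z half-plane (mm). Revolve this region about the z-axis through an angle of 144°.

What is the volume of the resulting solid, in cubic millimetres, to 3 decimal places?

Volume = 6454.664 mm³

Profile (r,z), 5 vertices: (1.5,4) (17.5,9) (16,18.5) (9,37) (8.5,35)
edge 0: (1.5,4)→(17.5,9)  cross = 1.5·9 − 17.5·4 = -56.5000; (r_i+r_j)·cross = 19·-56.5000 = -1073.5000
edge 1: (17.5,9)→(16,18.5)  cross = 17.5·18.5 − 16·9 = 179.7500; (r_i+r_j)·cross = 33.5·179.7500 = 6021.6250
edge 2: (16,18.5)→(9,37)  cross = 16·37 − 9·18.5 = 425.5000; (r_i+r_j)·cross = 25·425.5000 = 10637.5000
edge 3: (9,37)→(8.5,35)  cross = 9·35 − 8.5·37 = 0.5000; (r_i+r_j)·cross = 17.5·0.5000 = 8.7500
edge 4: (8.5,35)→(1.5,4)  cross = 8.5·4 − 1.5·35 = -18.5000; (r_i+r_j)·cross = 10·-18.5000 = -185.0000
Σcross = 530.7500 → A = |Σcross|/2 = 265.3750 mm²
Σ(r_i+r_j)·cross = 15409.3750 → first moment M = |Σ|/6 = 2568.2292
R_c = M/A = 2568.2292/265.3750 = 9.6777 mm
θ = 144° = 2.513274 rad
V = θ·R_c·A = 2.513274·9.6777·265.3750 = 6454.664 mm³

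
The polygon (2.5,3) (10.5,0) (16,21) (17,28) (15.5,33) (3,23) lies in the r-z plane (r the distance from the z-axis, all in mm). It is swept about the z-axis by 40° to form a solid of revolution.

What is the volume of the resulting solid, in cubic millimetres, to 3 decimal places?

Profile (r,z), 6 vertices: (2.5,3) (10.5,0) (16,21) (17,28) (15.5,33) (3,23)
edge 0: (2.5,3)→(10.5,0)  cross = 2.5·0 − 10.5·3 = -31.5000; (r_i+r_j)·cross = 13·-31.5000 = -409.5000
edge 1: (10.5,0)→(16,21)  cross = 10.5·21 − 16·0 = 220.5000; (r_i+r_j)·cross = 26.5·220.5000 = 5843.2500
edge 2: (16,21)→(17,28)  cross = 16·28 − 17·21 = 91.0000; (r_i+r_j)·cross = 33·91.0000 = 3003.0000
edge 3: (17,28)→(15.5,33)  cross = 17·33 − 15.5·28 = 127.0000; (r_i+r_j)·cross = 32.5·127.0000 = 4127.5000
edge 4: (15.5,33)→(3,23)  cross = 15.5·23 − 3·33 = 257.5000; (r_i+r_j)·cross = 18.5·257.5000 = 4763.7500
edge 5: (3,23)→(2.5,3)  cross = 3·3 − 2.5·23 = -48.5000; (r_i+r_j)·cross = 5.5·-48.5000 = -266.7500
Σcross = 616.0000 → A = |Σcross|/2 = 308.0000 mm²
Σ(r_i+r_j)·cross = 17061.2500 → first moment M = |Σ|/6 = 2843.5417
R_c = M/A = 2843.5417/308.0000 = 9.2323 mm
θ = 40° = 0.698132 rad
V = θ·R_c·A = 0.698132·9.2323·308.0000 = 1985.167 mm³

Volume = 1985.167 mm³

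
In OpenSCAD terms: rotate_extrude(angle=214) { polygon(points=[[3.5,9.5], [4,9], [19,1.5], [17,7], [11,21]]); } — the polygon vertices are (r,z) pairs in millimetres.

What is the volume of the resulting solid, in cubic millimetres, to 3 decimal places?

Profile (r,z), 5 vertices: (3.5,9.5) (4,9) (19,1.5) (17,7) (11,21)
edge 0: (3.5,9.5)→(4,9)  cross = 3.5·9 − 4·9.5 = -6.5000; (r_i+r_j)·cross = 7.5·-6.5000 = -48.7500
edge 1: (4,9)→(19,1.5)  cross = 4·1.5 − 19·9 = -165.0000; (r_i+r_j)·cross = 23·-165.0000 = -3795.0000
edge 2: (19,1.5)→(17,7)  cross = 19·7 − 17·1.5 = 107.5000; (r_i+r_j)·cross = 36·107.5000 = 3870.0000
edge 3: (17,7)→(11,21)  cross = 17·21 − 11·7 = 280.0000; (r_i+r_j)·cross = 28·280.0000 = 7840.0000
edge 4: (11,21)→(3.5,9.5)  cross = 11·9.5 − 3.5·21 = 31.0000; (r_i+r_j)·cross = 14.5·31.0000 = 449.5000
Σcross = 247.0000 → A = |Σcross|/2 = 123.5000 mm²
Σ(r_i+r_j)·cross = 8315.7500 → first moment M = |Σ|/6 = 1385.9583
R_c = M/A = 1385.9583/123.5000 = 11.2223 mm
θ = 214° = 3.735005 rad
V = θ·R_c·A = 3.735005·11.2223·123.5000 = 5176.561 mm³

Volume = 5176.561 mm³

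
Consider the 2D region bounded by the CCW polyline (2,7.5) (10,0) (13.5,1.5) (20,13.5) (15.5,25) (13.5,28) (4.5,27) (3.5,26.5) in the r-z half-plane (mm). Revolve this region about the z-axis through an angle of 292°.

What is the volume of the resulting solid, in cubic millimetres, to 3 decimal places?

Volume = 18700.992 mm³

Profile (r,z), 8 vertices: (2,7.5) (10,0) (13.5,1.5) (20,13.5) (15.5,25) (13.5,28) (4.5,27) (3.5,26.5)
edge 0: (2,7.5)→(10,0)  cross = 2·0 − 10·7.5 = -75.0000; (r_i+r_j)·cross = 12·-75.0000 = -900.0000
edge 1: (10,0)→(13.5,1.5)  cross = 10·1.5 − 13.5·0 = 15.0000; (r_i+r_j)·cross = 23.5·15.0000 = 352.5000
edge 2: (13.5,1.5)→(20,13.5)  cross = 13.5·13.5 − 20·1.5 = 152.2500; (r_i+r_j)·cross = 33.5·152.2500 = 5100.3750
edge 3: (20,13.5)→(15.5,25)  cross = 20·25 − 15.5·13.5 = 290.7500; (r_i+r_j)·cross = 35.5·290.7500 = 10321.6250
edge 4: (15.5,25)→(13.5,28)  cross = 15.5·28 − 13.5·25 = 96.5000; (r_i+r_j)·cross = 29·96.5000 = 2798.5000
edge 5: (13.5,28)→(4.5,27)  cross = 13.5·27 − 4.5·28 = 238.5000; (r_i+r_j)·cross = 18·238.5000 = 4293.0000
edge 6: (4.5,27)→(3.5,26.5)  cross = 4.5·26.5 − 3.5·27 = 24.7500; (r_i+r_j)·cross = 8·24.7500 = 198.0000
edge 7: (3.5,26.5)→(2,7.5)  cross = 3.5·7.5 − 2·26.5 = -26.7500; (r_i+r_j)·cross = 5.5·-26.7500 = -147.1250
Σcross = 716.0000 → A = |Σcross|/2 = 358.0000 mm²
Σ(r_i+r_j)·cross = 22016.8750 → first moment M = |Σ|/6 = 3669.4792
R_c = M/A = 3669.4792/358.0000 = 10.2499 mm
θ = 292° = 5.096361 rad
V = θ·R_c·A = 5.096361·10.2499·358.0000 = 18700.992 mm³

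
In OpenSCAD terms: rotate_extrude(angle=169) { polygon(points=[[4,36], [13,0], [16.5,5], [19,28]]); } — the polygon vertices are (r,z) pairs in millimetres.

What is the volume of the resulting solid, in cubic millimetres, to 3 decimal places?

Profile (r,z), 4 vertices: (4,36) (13,0) (16.5,5) (19,28)
edge 0: (4,36)→(13,0)  cross = 4·0 − 13·36 = -468.0000; (r_i+r_j)·cross = 17·-468.0000 = -7956.0000
edge 1: (13,0)→(16.5,5)  cross = 13·5 − 16.5·0 = 65.0000; (r_i+r_j)·cross = 29.5·65.0000 = 1917.5000
edge 2: (16.5,5)→(19,28)  cross = 16.5·28 − 19·5 = 367.0000; (r_i+r_j)·cross = 35.5·367.0000 = 13028.5000
edge 3: (19,28)→(4,36)  cross = 19·36 − 4·28 = 572.0000; (r_i+r_j)·cross = 23·572.0000 = 13156.0000
Σcross = 536.0000 → A = |Σcross|/2 = 268.0000 mm²
Σ(r_i+r_j)·cross = 20146.0000 → first moment M = |Σ|/6 = 3357.6667
R_c = M/A = 3357.6667/268.0000 = 12.5286 mm
θ = 169° = 2.949606 rad
V = θ·R_c·A = 2.949606·12.5286·268.0000 = 9903.795 mm³

Volume = 9903.795 mm³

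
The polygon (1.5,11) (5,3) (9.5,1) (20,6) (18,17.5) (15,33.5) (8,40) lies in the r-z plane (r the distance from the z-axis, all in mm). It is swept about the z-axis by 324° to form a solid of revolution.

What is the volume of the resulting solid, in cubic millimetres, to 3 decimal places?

Volume = 27102.834 mm³

Profile (r,z), 7 vertices: (1.5,11) (5,3) (9.5,1) (20,6) (18,17.5) (15,33.5) (8,40)
edge 0: (1.5,11)→(5,3)  cross = 1.5·3 − 5·11 = -50.5000; (r_i+r_j)·cross = 6.5·-50.5000 = -328.2500
edge 1: (5,3)→(9.5,1)  cross = 5·1 − 9.5·3 = -23.5000; (r_i+r_j)·cross = 14.5·-23.5000 = -340.7500
edge 2: (9.5,1)→(20,6)  cross = 9.5·6 − 20·1 = 37.0000; (r_i+r_j)·cross = 29.5·37.0000 = 1091.5000
edge 3: (20,6)→(18,17.5)  cross = 20·17.5 − 18·6 = 242.0000; (r_i+r_j)·cross = 38·242.0000 = 9196.0000
edge 4: (18,17.5)→(15,33.5)  cross = 18·33.5 − 15·17.5 = 340.5000; (r_i+r_j)·cross = 33·340.5000 = 11236.5000
edge 5: (15,33.5)→(8,40)  cross = 15·40 − 8·33.5 = 332.0000; (r_i+r_j)·cross = 23·332.0000 = 7636.0000
edge 6: (8,40)→(1.5,11)  cross = 8·11 − 1.5·40 = 28.0000; (r_i+r_j)·cross = 9.5·28.0000 = 266.0000
Σcross = 905.5000 → A = |Σcross|/2 = 452.7500 mm²
Σ(r_i+r_j)·cross = 28757.0000 → first moment M = |Σ|/6 = 4792.8333
R_c = M/A = 4792.8333/452.7500 = 10.5860 mm
θ = 324° = 5.654867 rad
V = θ·R_c·A = 5.654867·10.5860·452.7500 = 27102.834 mm³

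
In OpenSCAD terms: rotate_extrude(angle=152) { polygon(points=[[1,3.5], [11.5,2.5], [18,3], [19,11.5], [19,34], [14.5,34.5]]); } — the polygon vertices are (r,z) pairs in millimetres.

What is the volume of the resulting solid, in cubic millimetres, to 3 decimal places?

Profile (r,z), 6 vertices: (1,3.5) (11.5,2.5) (18,3) (19,11.5) (19,34) (14.5,34.5)
edge 0: (1,3.5)→(11.5,2.5)  cross = 1·2.5 − 11.5·3.5 = -37.7500; (r_i+r_j)·cross = 12.5·-37.7500 = -471.8750
edge 1: (11.5,2.5)→(18,3)  cross = 11.5·3 − 18·2.5 = -10.5000; (r_i+r_j)·cross = 29.5·-10.5000 = -309.7500
edge 2: (18,3)→(19,11.5)  cross = 18·11.5 − 19·3 = 150.0000; (r_i+r_j)·cross = 37·150.0000 = 5550.0000
edge 3: (19,11.5)→(19,34)  cross = 19·34 − 19·11.5 = 427.5000; (r_i+r_j)·cross = 38·427.5000 = 16245.0000
edge 4: (19,34)→(14.5,34.5)  cross = 19·34.5 − 14.5·34 = 162.5000; (r_i+r_j)·cross = 33.5·162.5000 = 5443.7500
edge 5: (14.5,34.5)→(1,3.5)  cross = 14.5·3.5 − 1·34.5 = 16.2500; (r_i+r_j)·cross = 15.5·16.2500 = 251.8750
Σcross = 708.0000 → A = |Σcross|/2 = 354.0000 mm²
Σ(r_i+r_j)·cross = 26709.0000 → first moment M = |Σ|/6 = 4451.5000
R_c = M/A = 4451.5000/354.0000 = 12.5749 mm
θ = 152° = 2.652900 rad
V = θ·R_c·A = 2.652900·12.5749·354.0000 = 11809.386 mm³

Volume = 11809.386 mm³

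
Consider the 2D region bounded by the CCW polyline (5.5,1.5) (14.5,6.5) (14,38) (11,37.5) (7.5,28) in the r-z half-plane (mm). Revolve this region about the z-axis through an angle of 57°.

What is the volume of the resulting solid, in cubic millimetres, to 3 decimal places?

Volume = 2438.036 mm³

Profile (r,z), 5 vertices: (5.5,1.5) (14.5,6.5) (14,38) (11,37.5) (7.5,28)
edge 0: (5.5,1.5)→(14.5,6.5)  cross = 5.5·6.5 − 14.5·1.5 = 14.0000; (r_i+r_j)·cross = 20·14.0000 = 280.0000
edge 1: (14.5,6.5)→(14,38)  cross = 14.5·38 − 14·6.5 = 460.0000; (r_i+r_j)·cross = 28.5·460.0000 = 13110.0000
edge 2: (14,38)→(11,37.5)  cross = 14·37.5 − 11·38 = 107.0000; (r_i+r_j)·cross = 25·107.0000 = 2675.0000
edge 3: (11,37.5)→(7.5,28)  cross = 11·28 − 7.5·37.5 = 26.7500; (r_i+r_j)·cross = 18.5·26.7500 = 494.8750
edge 4: (7.5,28)→(5.5,1.5)  cross = 7.5·1.5 − 5.5·28 = -142.7500; (r_i+r_j)·cross = 13·-142.7500 = -1855.7500
Σcross = 465.0000 → A = |Σcross|/2 = 232.5000 mm²
Σ(r_i+r_j)·cross = 14704.1250 → first moment M = |Σ|/6 = 2450.6875
R_c = M/A = 2450.6875/232.5000 = 10.5406 mm
θ = 57° = 0.994838 rad
V = θ·R_c·A = 0.994838·10.5406·232.5000 = 2438.036 mm³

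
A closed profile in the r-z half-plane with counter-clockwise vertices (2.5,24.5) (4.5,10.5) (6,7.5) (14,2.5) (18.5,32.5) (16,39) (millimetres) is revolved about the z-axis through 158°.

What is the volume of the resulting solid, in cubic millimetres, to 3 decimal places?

Profile (r,z), 6 vertices: (2.5,24.5) (4.5,10.5) (6,7.5) (14,2.5) (18.5,32.5) (16,39)
edge 0: (2.5,24.5)→(4.5,10.5)  cross = 2.5·10.5 − 4.5·24.5 = -84.0000; (r_i+r_j)·cross = 7·-84.0000 = -588.0000
edge 1: (4.5,10.5)→(6,7.5)  cross = 4.5·7.5 − 6·10.5 = -29.2500; (r_i+r_j)·cross = 10.5·-29.2500 = -307.1250
edge 2: (6,7.5)→(14,2.5)  cross = 6·2.5 − 14·7.5 = -90.0000; (r_i+r_j)·cross = 20·-90.0000 = -1800.0000
edge 3: (14,2.5)→(18.5,32.5)  cross = 14·32.5 − 18.5·2.5 = 408.7500; (r_i+r_j)·cross = 32.5·408.7500 = 13284.3750
edge 4: (18.5,32.5)→(16,39)  cross = 18.5·39 − 16·32.5 = 201.5000; (r_i+r_j)·cross = 34.5·201.5000 = 6951.7500
edge 5: (16,39)→(2.5,24.5)  cross = 16·24.5 − 2.5·39 = 294.5000; (r_i+r_j)·cross = 18.5·294.5000 = 5448.2500
Σcross = 701.5000 → A = |Σcross|/2 = 350.7500 mm²
Σ(r_i+r_j)·cross = 22989.2500 → first moment M = |Σ|/6 = 3831.5417
R_c = M/A = 3831.5417/350.7500 = 10.9239 mm
θ = 158° = 2.757620 rad
V = θ·R_c·A = 2.757620·10.9239·350.7500 = 10565.937 mm³

Volume = 10565.937 mm³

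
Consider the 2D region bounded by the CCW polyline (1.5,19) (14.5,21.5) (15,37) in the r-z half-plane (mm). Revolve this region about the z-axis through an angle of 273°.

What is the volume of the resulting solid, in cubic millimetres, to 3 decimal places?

Profile (r,z), 3 vertices: (1.5,19) (14.5,21.5) (15,37)
edge 0: (1.5,19)→(14.5,21.5)  cross = 1.5·21.5 − 14.5·19 = -243.2500; (r_i+r_j)·cross = 16·-243.2500 = -3892.0000
edge 1: (14.5,21.5)→(15,37)  cross = 14.5·37 − 15·21.5 = 214.0000; (r_i+r_j)·cross = 29.5·214.0000 = 6313.0000
edge 2: (15,37)→(1.5,19)  cross = 15·19 − 1.5·37 = 229.5000; (r_i+r_j)·cross = 16.5·229.5000 = 3786.7500
Σcross = 200.2500 → A = |Σcross|/2 = 100.1250 mm²
Σ(r_i+r_j)·cross = 6207.7500 → first moment M = |Σ|/6 = 1034.6250
R_c = M/A = 1034.6250/100.1250 = 10.3333 mm
θ = 273° = 4.764749 rad
V = θ·R_c·A = 4.764749·10.3333·100.1250 = 4929.728 mm³

Volume = 4929.728 mm³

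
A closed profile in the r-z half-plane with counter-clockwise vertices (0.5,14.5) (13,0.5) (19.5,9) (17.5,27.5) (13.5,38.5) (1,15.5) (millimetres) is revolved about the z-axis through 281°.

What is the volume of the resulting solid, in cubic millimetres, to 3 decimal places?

Volume = 21923.783 mm³

Profile (r,z), 6 vertices: (0.5,14.5) (13,0.5) (19.5,9) (17.5,27.5) (13.5,38.5) (1,15.5)
edge 0: (0.5,14.5)→(13,0.5)  cross = 0.5·0.5 − 13·14.5 = -188.2500; (r_i+r_j)·cross = 13.5·-188.2500 = -2541.3750
edge 1: (13,0.5)→(19.5,9)  cross = 13·9 − 19.5·0.5 = 107.2500; (r_i+r_j)·cross = 32.5·107.2500 = 3485.6250
edge 2: (19.5,9)→(17.5,27.5)  cross = 19.5·27.5 − 17.5·9 = 378.7500; (r_i+r_j)·cross = 37·378.7500 = 14013.7500
edge 3: (17.5,27.5)→(13.5,38.5)  cross = 17.5·38.5 − 13.5·27.5 = 302.5000; (r_i+r_j)·cross = 31·302.5000 = 9377.5000
edge 4: (13.5,38.5)→(1,15.5)  cross = 13.5·15.5 − 1·38.5 = 170.7500; (r_i+r_j)·cross = 14.5·170.7500 = 2475.8750
edge 5: (1,15.5)→(0.5,14.5)  cross = 1·14.5 − 0.5·15.5 = 6.7500; (r_i+r_j)·cross = 1.5·6.7500 = 10.1250
Σcross = 777.7500 → A = |Σcross|/2 = 388.8750 mm²
Σ(r_i+r_j)·cross = 26821.5000 → first moment M = |Σ|/6 = 4470.2500
R_c = M/A = 4470.2500/388.8750 = 11.4953 mm
θ = 281° = 4.904375 rad
V = θ·R_c·A = 4.904375·11.4953·388.8750 = 21923.783 mm³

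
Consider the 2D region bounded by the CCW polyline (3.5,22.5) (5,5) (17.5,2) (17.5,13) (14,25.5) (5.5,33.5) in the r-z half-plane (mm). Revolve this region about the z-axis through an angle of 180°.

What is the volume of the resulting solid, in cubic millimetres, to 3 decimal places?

Volume = 9937.512 mm³

Profile (r,z), 6 vertices: (3.5,22.5) (5,5) (17.5,2) (17.5,13) (14,25.5) (5.5,33.5)
edge 0: (3.5,22.5)→(5,5)  cross = 3.5·5 − 5·22.5 = -95.0000; (r_i+r_j)·cross = 8.5·-95.0000 = -807.5000
edge 1: (5,5)→(17.5,2)  cross = 5·2 − 17.5·5 = -77.5000; (r_i+r_j)·cross = 22.5·-77.5000 = -1743.7500
edge 2: (17.5,2)→(17.5,13)  cross = 17.5·13 − 17.5·2 = 192.5000; (r_i+r_j)·cross = 35·192.5000 = 6737.5000
edge 3: (17.5,13)→(14,25.5)  cross = 17.5·25.5 − 14·13 = 264.2500; (r_i+r_j)·cross = 31.5·264.2500 = 8323.8750
edge 4: (14,25.5)→(5.5,33.5)  cross = 14·33.5 − 5.5·25.5 = 328.7500; (r_i+r_j)·cross = 19.5·328.7500 = 6410.6250
edge 5: (5.5,33.5)→(3.5,22.5)  cross = 5.5·22.5 − 3.5·33.5 = 6.5000; (r_i+r_j)·cross = 9·6.5000 = 58.5000
Σcross = 619.5000 → A = |Σcross|/2 = 309.7500 mm²
Σ(r_i+r_j)·cross = 18979.2500 → first moment M = |Σ|/6 = 3163.2083
R_c = M/A = 3163.2083/309.7500 = 10.2121 mm
θ = 180° = 3.141593 rad
V = θ·R_c·A = 3.141593·10.2121·309.7500 = 9937.512 mm³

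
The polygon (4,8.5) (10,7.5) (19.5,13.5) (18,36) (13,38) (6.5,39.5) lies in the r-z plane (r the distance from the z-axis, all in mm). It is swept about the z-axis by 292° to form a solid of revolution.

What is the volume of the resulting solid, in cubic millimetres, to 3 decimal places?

Volume = 22869.497 mm³

Profile (r,z), 6 vertices: (4,8.5) (10,7.5) (19.5,13.5) (18,36) (13,38) (6.5,39.5)
edge 0: (4,8.5)→(10,7.5)  cross = 4·7.5 − 10·8.5 = -55.0000; (r_i+r_j)·cross = 14·-55.0000 = -770.0000
edge 1: (10,7.5)→(19.5,13.5)  cross = 10·13.5 − 19.5·7.5 = -11.2500; (r_i+r_j)·cross = 29.5·-11.2500 = -331.8750
edge 2: (19.5,13.5)→(18,36)  cross = 19.5·36 − 18·13.5 = 459.0000; (r_i+r_j)·cross = 37.5·459.0000 = 17212.5000
edge 3: (18,36)→(13,38)  cross = 18·38 − 13·36 = 216.0000; (r_i+r_j)·cross = 31·216.0000 = 6696.0000
edge 4: (13,38)→(6.5,39.5)  cross = 13·39.5 − 6.5·38 = 266.5000; (r_i+r_j)·cross = 19.5·266.5000 = 5196.7500
edge 5: (6.5,39.5)→(4,8.5)  cross = 6.5·8.5 − 4·39.5 = -102.7500; (r_i+r_j)·cross = 10.5·-102.7500 = -1078.8750
Σcross = 772.5000 → A = |Σcross|/2 = 386.2500 mm²
Σ(r_i+r_j)·cross = 26924.5000 → first moment M = |Σ|/6 = 4487.4167
R_c = M/A = 4487.4167/386.2500 = 11.6179 mm
θ = 292° = 5.096361 rad
V = θ·R_c·A = 5.096361·11.6179·386.2500 = 22869.497 mm³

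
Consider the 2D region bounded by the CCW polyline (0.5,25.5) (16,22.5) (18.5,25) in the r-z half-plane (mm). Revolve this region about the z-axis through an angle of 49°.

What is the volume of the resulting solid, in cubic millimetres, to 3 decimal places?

Profile (r,z), 3 vertices: (0.5,25.5) (16,22.5) (18.5,25)
edge 0: (0.5,25.5)→(16,22.5)  cross = 0.5·22.5 − 16·25.5 = -396.7500; (r_i+r_j)·cross = 16.5·-396.7500 = -6546.3750
edge 1: (16,22.5)→(18.5,25)  cross = 16·25 − 18.5·22.5 = -16.2500; (r_i+r_j)·cross = 34.5·-16.2500 = -560.6250
edge 2: (18.5,25)→(0.5,25.5)  cross = 18.5·25.5 − 0.5·25 = 459.2500; (r_i+r_j)·cross = 19·459.2500 = 8725.7500
Σcross = 46.2500 → A = |Σcross|/2 = 23.1250 mm²
Σ(r_i+r_j)·cross = 1618.7500 → first moment M = |Σ|/6 = 269.7917
R_c = M/A = 269.7917/23.1250 = 11.6667 mm
θ = 49° = 0.855211 rad
V = θ·R_c·A = 0.855211·11.6667·23.1250 = 230.729 mm³

Volume = 230.729 mm³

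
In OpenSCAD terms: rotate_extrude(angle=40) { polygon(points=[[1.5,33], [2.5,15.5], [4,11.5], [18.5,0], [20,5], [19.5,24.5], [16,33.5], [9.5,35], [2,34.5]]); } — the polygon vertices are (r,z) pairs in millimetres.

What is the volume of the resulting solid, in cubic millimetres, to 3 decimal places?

Volume = 3755.716 mm³

Profile (r,z), 9 vertices: (1.5,33) (2.5,15.5) (4,11.5) (18.5,0) (20,5) (19.5,24.5) (16,33.5) (9.5,35) (2,34.5)
edge 0: (1.5,33)→(2.5,15.5)  cross = 1.5·15.5 − 2.5·33 = -59.2500; (r_i+r_j)·cross = 4·-59.2500 = -237.0000
edge 1: (2.5,15.5)→(4,11.5)  cross = 2.5·11.5 − 4·15.5 = -33.2500; (r_i+r_j)·cross = 6.5·-33.2500 = -216.1250
edge 2: (4,11.5)→(18.5,0)  cross = 4·0 − 18.5·11.5 = -212.7500; (r_i+r_j)·cross = 22.5·-212.7500 = -4786.8750
edge 3: (18.5,0)→(20,5)  cross = 18.5·5 − 20·0 = 92.5000; (r_i+r_j)·cross = 38.5·92.5000 = 3561.2500
edge 4: (20,5)→(19.5,24.5)  cross = 20·24.5 − 19.5·5 = 392.5000; (r_i+r_j)·cross = 39.5·392.5000 = 15503.7500
edge 5: (19.5,24.5)→(16,33.5)  cross = 19.5·33.5 − 16·24.5 = 261.2500; (r_i+r_j)·cross = 35.5·261.2500 = 9274.3750
edge 6: (16,33.5)→(9.5,35)  cross = 16·35 − 9.5·33.5 = 241.7500; (r_i+r_j)·cross = 25.5·241.7500 = 6164.6250
edge 7: (9.5,35)→(2,34.5)  cross = 9.5·34.5 − 2·35 = 257.7500; (r_i+r_j)·cross = 11.5·257.7500 = 2964.1250
edge 8: (2,34.5)→(1.5,33)  cross = 2·33 − 1.5·34.5 = 14.2500; (r_i+r_j)·cross = 3.5·14.2500 = 49.8750
Σcross = 954.7500 → A = |Σcross|/2 = 477.3750 mm²
Σ(r_i+r_j)·cross = 32278.0000 → first moment M = |Σ|/6 = 5379.6667
R_c = M/A = 5379.6667/477.3750 = 11.2693 mm
θ = 40° = 0.698132 rad
V = θ·R_c·A = 0.698132·11.2693·477.3750 = 3755.716 mm³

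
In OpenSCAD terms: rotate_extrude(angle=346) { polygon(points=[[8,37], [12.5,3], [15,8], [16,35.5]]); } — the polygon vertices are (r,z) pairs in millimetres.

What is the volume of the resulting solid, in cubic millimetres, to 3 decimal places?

Profile (r,z), 4 vertices: (8,37) (12.5,3) (15,8) (16,35.5)
edge 0: (8,37)→(12.5,3)  cross = 8·3 − 12.5·37 = -438.5000; (r_i+r_j)·cross = 20.5·-438.5000 = -8989.2500
edge 1: (12.5,3)→(15,8)  cross = 12.5·8 − 15·3 = 55.0000; (r_i+r_j)·cross = 27.5·55.0000 = 1512.5000
edge 2: (15,8)→(16,35.5)  cross = 15·35.5 − 16·8 = 404.5000; (r_i+r_j)·cross = 31·404.5000 = 12539.5000
edge 3: (16,35.5)→(8,37)  cross = 16·37 − 8·35.5 = 308.0000; (r_i+r_j)·cross = 24·308.0000 = 7392.0000
Σcross = 329.0000 → A = |Σcross|/2 = 164.5000 mm²
Σ(r_i+r_j)·cross = 12454.7500 → first moment M = |Σ|/6 = 2075.7917
R_c = M/A = 2075.7917/164.5000 = 12.6188 mm
θ = 346° = 6.038839 rad
V = θ·R_c·A = 6.038839·12.6188·164.5000 = 12535.372 mm³

Volume = 12535.372 mm³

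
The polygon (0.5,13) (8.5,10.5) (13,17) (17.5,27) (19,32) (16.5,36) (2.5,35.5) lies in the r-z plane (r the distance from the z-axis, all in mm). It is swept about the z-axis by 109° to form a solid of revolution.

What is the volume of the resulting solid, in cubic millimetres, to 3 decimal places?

Profile (r,z), 7 vertices: (0.5,13) (8.5,10.5) (13,17) (17.5,27) (19,32) (16.5,36) (2.5,35.5)
edge 0: (0.5,13)→(8.5,10.5)  cross = 0.5·10.5 − 8.5·13 = -105.2500; (r_i+r_j)·cross = 9·-105.2500 = -947.2500
edge 1: (8.5,10.5)→(13,17)  cross = 8.5·17 − 13·10.5 = 8.0000; (r_i+r_j)·cross = 21.5·8.0000 = 172.0000
edge 2: (13,17)→(17.5,27)  cross = 13·27 − 17.5·17 = 53.5000; (r_i+r_j)·cross = 30.5·53.5000 = 1631.7500
edge 3: (17.5,27)→(19,32)  cross = 17.5·32 − 19·27 = 47.0000; (r_i+r_j)·cross = 36.5·47.0000 = 1715.5000
edge 4: (19,32)→(16.5,36)  cross = 19·36 − 16.5·32 = 156.0000; (r_i+r_j)·cross = 35.5·156.0000 = 5538.0000
edge 5: (16.5,36)→(2.5,35.5)  cross = 16.5·35.5 − 2.5·36 = 495.7500; (r_i+r_j)·cross = 19·495.7500 = 9419.2500
edge 6: (2.5,35.5)→(0.5,13)  cross = 2.5·13 − 0.5·35.5 = 14.7500; (r_i+r_j)·cross = 3·14.7500 = 44.2500
Σcross = 669.7500 → A = |Σcross|/2 = 334.8750 mm²
Σ(r_i+r_j)·cross = 17573.5000 → first moment M = |Σ|/6 = 2928.9167
R_c = M/A = 2928.9167/334.8750 = 8.7463 mm
θ = 109° = 1.902409 rad
V = θ·R_c·A = 1.902409·8.7463·334.8750 = 5571.997 mm³

Volume = 5571.997 mm³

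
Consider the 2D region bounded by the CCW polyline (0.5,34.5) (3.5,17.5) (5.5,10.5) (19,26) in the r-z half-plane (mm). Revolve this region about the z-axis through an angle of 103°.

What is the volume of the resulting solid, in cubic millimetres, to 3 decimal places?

Profile (r,z), 4 vertices: (0.5,34.5) (3.5,17.5) (5.5,10.5) (19,26)
edge 0: (0.5,34.5)→(3.5,17.5)  cross = 0.5·17.5 − 3.5·34.5 = -112.0000; (r_i+r_j)·cross = 4·-112.0000 = -448.0000
edge 1: (3.5,17.5)→(5.5,10.5)  cross = 3.5·10.5 − 5.5·17.5 = -59.5000; (r_i+r_j)·cross = 9·-59.5000 = -535.5000
edge 2: (5.5,10.5)→(19,26)  cross = 5.5·26 − 19·10.5 = -56.5000; (r_i+r_j)·cross = 24.5·-56.5000 = -1384.2500
edge 3: (19,26)→(0.5,34.5)  cross = 19·34.5 − 0.5·26 = 642.5000; (r_i+r_j)·cross = 19.5·642.5000 = 12528.7500
Σcross = 414.5000 → A = |Σcross|/2 = 207.2500 mm²
Σ(r_i+r_j)·cross = 10161.0000 → first moment M = |Σ|/6 = 1693.5000
R_c = M/A = 1693.5000/207.2500 = 8.1713 mm
θ = 103° = 1.797689 rad
V = θ·R_c·A = 1.797689·8.1713·207.2500 = 3044.387 mm³

Volume = 3044.387 mm³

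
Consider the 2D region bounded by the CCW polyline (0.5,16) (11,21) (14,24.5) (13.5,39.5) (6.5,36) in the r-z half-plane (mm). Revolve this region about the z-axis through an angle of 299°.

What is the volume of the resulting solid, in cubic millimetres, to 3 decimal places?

Volume = 7639.173 mm³

Profile (r,z), 5 vertices: (0.5,16) (11,21) (14,24.5) (13.5,39.5) (6.5,36)
edge 0: (0.5,16)→(11,21)  cross = 0.5·21 − 11·16 = -165.5000; (r_i+r_j)·cross = 11.5·-165.5000 = -1903.2500
edge 1: (11,21)→(14,24.5)  cross = 11·24.5 − 14·21 = -24.5000; (r_i+r_j)·cross = 25·-24.5000 = -612.5000
edge 2: (14,24.5)→(13.5,39.5)  cross = 14·39.5 − 13.5·24.5 = 222.2500; (r_i+r_j)·cross = 27.5·222.2500 = 6111.8750
edge 3: (13.5,39.5)→(6.5,36)  cross = 13.5·36 − 6.5·39.5 = 229.2500; (r_i+r_j)·cross = 20·229.2500 = 4585.0000
edge 4: (6.5,36)→(0.5,16)  cross = 6.5·16 − 0.5·36 = 86.0000; (r_i+r_j)·cross = 7·86.0000 = 602.0000
Σcross = 347.5000 → A = |Σcross|/2 = 173.7500 mm²
Σ(r_i+r_j)·cross = 8783.1250 → first moment M = |Σ|/6 = 1463.8542
R_c = M/A = 1463.8542/173.7500 = 8.4251 mm
θ = 299° = 5.218534 rad
V = θ·R_c·A = 5.218534·8.4251·173.7500 = 7639.173 mm³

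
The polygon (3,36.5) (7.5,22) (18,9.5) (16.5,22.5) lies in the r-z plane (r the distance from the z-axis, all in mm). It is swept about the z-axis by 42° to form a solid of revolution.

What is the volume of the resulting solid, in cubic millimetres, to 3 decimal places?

Volume = 1042.106 mm³

Profile (r,z), 4 vertices: (3,36.5) (7.5,22) (18,9.5) (16.5,22.5)
edge 0: (3,36.5)→(7.5,22)  cross = 3·22 − 7.5·36.5 = -207.7500; (r_i+r_j)·cross = 10.5·-207.7500 = -2181.3750
edge 1: (7.5,22)→(18,9.5)  cross = 7.5·9.5 − 18·22 = -324.7500; (r_i+r_j)·cross = 25.5·-324.7500 = -8281.1250
edge 2: (18,9.5)→(16.5,22.5)  cross = 18·22.5 − 16.5·9.5 = 248.2500; (r_i+r_j)·cross = 34.5·248.2500 = 8564.6250
edge 3: (16.5,22.5)→(3,36.5)  cross = 16.5·36.5 − 3·22.5 = 534.7500; (r_i+r_j)·cross = 19.5·534.7500 = 10427.6250
Σcross = 250.5000 → A = |Σcross|/2 = 125.2500 mm²
Σ(r_i+r_j)·cross = 8529.7500 → first moment M = |Σ|/6 = 1421.6250
R_c = M/A = 1421.6250/125.2500 = 11.3503 mm
θ = 42° = 0.733038 rad
V = θ·R_c·A = 0.733038·11.3503·125.2500 = 1042.106 mm³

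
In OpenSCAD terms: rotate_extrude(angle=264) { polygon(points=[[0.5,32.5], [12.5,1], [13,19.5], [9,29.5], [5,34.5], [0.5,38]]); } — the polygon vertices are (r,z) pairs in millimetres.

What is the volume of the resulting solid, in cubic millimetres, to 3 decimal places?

Volume = 6462.064 mm³

Profile (r,z), 6 vertices: (0.5,32.5) (12.5,1) (13,19.5) (9,29.5) (5,34.5) (0.5,38)
edge 0: (0.5,32.5)→(12.5,1)  cross = 0.5·1 − 12.5·32.5 = -405.7500; (r_i+r_j)·cross = 13·-405.7500 = -5274.7500
edge 1: (12.5,1)→(13,19.5)  cross = 12.5·19.5 − 13·1 = 230.7500; (r_i+r_j)·cross = 25.5·230.7500 = 5884.1250
edge 2: (13,19.5)→(9,29.5)  cross = 13·29.5 − 9·19.5 = 208.0000; (r_i+r_j)·cross = 22·208.0000 = 4576.0000
edge 3: (9,29.5)→(5,34.5)  cross = 9·34.5 − 5·29.5 = 163.0000; (r_i+r_j)·cross = 14·163.0000 = 2282.0000
edge 4: (5,34.5)→(0.5,38)  cross = 5·38 − 0.5·34.5 = 172.7500; (r_i+r_j)·cross = 5.5·172.7500 = 950.1250
edge 5: (0.5,38)→(0.5,32.5)  cross = 0.5·32.5 − 0.5·38 = -2.7500; (r_i+r_j)·cross = 1·-2.7500 = -2.7500
Σcross = 366.0000 → A = |Σcross|/2 = 183.0000 mm²
Σ(r_i+r_j)·cross = 8414.7500 → first moment M = |Σ|/6 = 1402.4583
R_c = M/A = 1402.4583/183.0000 = 7.6637 mm
θ = 264° = 4.607669 rad
V = θ·R_c·A = 4.607669·7.6637·183.0000 = 6462.064 mm³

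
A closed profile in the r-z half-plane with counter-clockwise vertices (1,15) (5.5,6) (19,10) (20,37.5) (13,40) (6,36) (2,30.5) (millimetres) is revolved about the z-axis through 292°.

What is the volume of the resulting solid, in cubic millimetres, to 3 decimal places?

Volume = 28519.026 mm³

Profile (r,z), 7 vertices: (1,15) (5.5,6) (19,10) (20,37.5) (13,40) (6,36) (2,30.5)
edge 0: (1,15)→(5.5,6)  cross = 1·6 − 5.5·15 = -76.5000; (r_i+r_j)·cross = 6.5·-76.5000 = -497.2500
edge 1: (5.5,6)→(19,10)  cross = 5.5·10 − 19·6 = -59.0000; (r_i+r_j)·cross = 24.5·-59.0000 = -1445.5000
edge 2: (19,10)→(20,37.5)  cross = 19·37.5 − 20·10 = 512.5000; (r_i+r_j)·cross = 39·512.5000 = 19987.5000
edge 3: (20,37.5)→(13,40)  cross = 20·40 − 13·37.5 = 312.5000; (r_i+r_j)·cross = 33·312.5000 = 10312.5000
edge 4: (13,40)→(6,36)  cross = 13·36 − 6·40 = 228.0000; (r_i+r_j)·cross = 19·228.0000 = 4332.0000
edge 5: (6,36)→(2,30.5)  cross = 6·30.5 − 2·36 = 111.0000; (r_i+r_j)·cross = 8·111.0000 = 888.0000
edge 6: (2,30.5)→(1,15)  cross = 2·15 − 1·30.5 = -0.5000; (r_i+r_j)·cross = 3·-0.5000 = -1.5000
Σcross = 1028.0000 → A = |Σcross|/2 = 514.0000 mm²
Σ(r_i+r_j)·cross = 33575.7500 → first moment M = |Σ|/6 = 5595.9583
R_c = M/A = 5595.9583/514.0000 = 10.8871 mm
θ = 292° = 5.096361 rad
V = θ·R_c·A = 5.096361·10.8871·514.0000 = 28519.026 mm³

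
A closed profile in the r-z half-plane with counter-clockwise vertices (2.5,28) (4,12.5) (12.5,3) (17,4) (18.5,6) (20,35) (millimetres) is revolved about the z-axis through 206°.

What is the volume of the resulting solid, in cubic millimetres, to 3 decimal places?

Volume = 17377.362 mm³

Profile (r,z), 6 vertices: (2.5,28) (4,12.5) (12.5,3) (17,4) (18.5,6) (20,35)
edge 0: (2.5,28)→(4,12.5)  cross = 2.5·12.5 − 4·28 = -80.7500; (r_i+r_j)·cross = 6.5·-80.7500 = -524.8750
edge 1: (4,12.5)→(12.5,3)  cross = 4·3 − 12.5·12.5 = -144.2500; (r_i+r_j)·cross = 16.5·-144.2500 = -2380.1250
edge 2: (12.5,3)→(17,4)  cross = 12.5·4 − 17·3 = -1.0000; (r_i+r_j)·cross = 29.5·-1.0000 = -29.5000
edge 3: (17,4)→(18.5,6)  cross = 17·6 − 18.5·4 = 28.0000; (r_i+r_j)·cross = 35.5·28.0000 = 994.0000
edge 4: (18.5,6)→(20,35)  cross = 18.5·35 − 20·6 = 527.5000; (r_i+r_j)·cross = 38.5·527.5000 = 20308.7500
edge 5: (20,35)→(2.5,28)  cross = 20·28 − 2.5·35 = 472.5000; (r_i+r_j)·cross = 22.5·472.5000 = 10631.2500
Σcross = 802.0000 → A = |Σcross|/2 = 401.0000 mm²
Σ(r_i+r_j)·cross = 28999.5000 → first moment M = |Σ|/6 = 4833.2500
R_c = M/A = 4833.2500/401.0000 = 12.0530 mm
θ = 206° = 3.595378 rad
V = θ·R_c·A = 3.595378·12.0530·401.0000 = 17377.362 mm³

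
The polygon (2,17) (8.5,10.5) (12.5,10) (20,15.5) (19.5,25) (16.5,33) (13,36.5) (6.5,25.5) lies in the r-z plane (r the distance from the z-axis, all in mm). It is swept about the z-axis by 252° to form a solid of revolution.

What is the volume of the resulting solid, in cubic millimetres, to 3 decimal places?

Volume = 15474.805 mm³

Profile (r,z), 8 vertices: (2,17) (8.5,10.5) (12.5,10) (20,15.5) (19.5,25) (16.5,33) (13,36.5) (6.5,25.5)
edge 0: (2,17)→(8.5,10.5)  cross = 2·10.5 − 8.5·17 = -123.5000; (r_i+r_j)·cross = 10.5·-123.5000 = -1296.7500
edge 1: (8.5,10.5)→(12.5,10)  cross = 8.5·10 − 12.5·10.5 = -46.2500; (r_i+r_j)·cross = 21·-46.2500 = -971.2500
edge 2: (12.5,10)→(20,15.5)  cross = 12.5·15.5 − 20·10 = -6.2500; (r_i+r_j)·cross = 32.5·-6.2500 = -203.1250
edge 3: (20,15.5)→(19.5,25)  cross = 20·25 − 19.5·15.5 = 197.7500; (r_i+r_j)·cross = 39.5·197.7500 = 7811.1250
edge 4: (19.5,25)→(16.5,33)  cross = 19.5·33 − 16.5·25 = 231.0000; (r_i+r_j)·cross = 36·231.0000 = 8316.0000
edge 5: (16.5,33)→(13,36.5)  cross = 16.5·36.5 − 13·33 = 173.2500; (r_i+r_j)·cross = 29.5·173.2500 = 5110.8750
edge 6: (13,36.5)→(6.5,25.5)  cross = 13·25.5 − 6.5·36.5 = 94.2500; (r_i+r_j)·cross = 19.5·94.2500 = 1837.8750
edge 7: (6.5,25.5)→(2,17)  cross = 6.5·17 − 2·25.5 = 59.5000; (r_i+r_j)·cross = 8.5·59.5000 = 505.7500
Σcross = 579.7500 → A = |Σcross|/2 = 289.8750 mm²
Σ(r_i+r_j)·cross = 21110.5000 → first moment M = |Σ|/6 = 3518.4167
R_c = M/A = 3518.4167/289.8750 = 12.1377 mm
θ = 252° = 4.398230 rad
V = θ·R_c·A = 4.398230·12.1377·289.8750 = 15474.805 mm³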